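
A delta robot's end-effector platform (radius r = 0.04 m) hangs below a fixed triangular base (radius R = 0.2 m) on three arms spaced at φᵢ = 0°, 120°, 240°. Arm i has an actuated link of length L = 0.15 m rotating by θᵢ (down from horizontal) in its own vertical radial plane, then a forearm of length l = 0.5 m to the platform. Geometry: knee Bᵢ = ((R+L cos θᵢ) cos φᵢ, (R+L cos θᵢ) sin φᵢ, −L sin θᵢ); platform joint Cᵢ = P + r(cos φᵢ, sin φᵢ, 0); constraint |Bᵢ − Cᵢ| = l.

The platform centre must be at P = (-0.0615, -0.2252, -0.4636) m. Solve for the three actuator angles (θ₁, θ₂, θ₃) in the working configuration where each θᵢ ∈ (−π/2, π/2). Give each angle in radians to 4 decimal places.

arm 1 (φ=0.0°): x'=-0.0615, y'=-0.2252
  A=0.2215, B=-0.4636, C=(l²−L²−A²−y'²−z²)/(2L)=-0.2907
  √(A²+B²)=0.5138;  θ1 = -1.1251+2.1721 ≈ 1.0470
φ2=120.0° → target in arm frame (-0.1643, 0.1659)
  e−x'=0.3243;  (l²−L²−(e−x')²−y'²−z²)/2L = -0.4003
  θ2 = atan2(B,A) + arccos(C/0.5658) = 1.3964
φ3=240.0° → target in arm frame (0.2258, 0.0593)
  e−x'=-0.0658;  (l²−L²−(e−x')²−y'²−z²)/2L = 0.0158
  θ3 = atan2(B,A) + arccos(C/0.4682) = -0.1746

θ₁ = 1.0470, θ₂ = 1.3964, θ₃ = -0.1746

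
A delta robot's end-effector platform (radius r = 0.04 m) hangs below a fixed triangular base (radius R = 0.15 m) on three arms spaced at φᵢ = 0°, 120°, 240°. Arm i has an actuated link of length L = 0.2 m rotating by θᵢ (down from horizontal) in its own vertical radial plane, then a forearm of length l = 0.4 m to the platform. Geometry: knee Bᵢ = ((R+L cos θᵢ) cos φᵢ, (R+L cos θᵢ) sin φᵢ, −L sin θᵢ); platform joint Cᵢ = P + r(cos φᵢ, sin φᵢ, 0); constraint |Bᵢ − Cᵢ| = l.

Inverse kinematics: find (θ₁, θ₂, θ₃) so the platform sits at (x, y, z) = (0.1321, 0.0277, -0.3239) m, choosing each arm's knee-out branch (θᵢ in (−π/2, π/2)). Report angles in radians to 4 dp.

θ₁ = -0.1748, θ₂ = 0.6108, θ₃ = 0.7854

arm 1 (φ=0.0°): x'=0.1321, y'=0.0277
  e−x'=-0.0221;  (l²−L²−(e−x')²−y'²−z²)/2L = 0.0346
  θ1 = atan2(B,A) + arccos(C/0.3247) = -0.1748
arm 2 (φ=120.0°): x'=-0.0421, y'=-0.1283
  e−x'=0.1521;  (l²−L²−(e−x')²−y'²−z²)/2L = -0.0612
  γ=atan2(-0.3239,0.1521)=-1.1319;  ψ=arccos(-0.1711)=1.7427;  θ2=γ+ψ≈0.6108
arm 3 (φ=240.0°): x'=-0.0900, y'=0.1006
  A=0.2000, B=-0.3239, C=(l²−L²−A²−y'²−z²)/(2L)=-0.0876
  γ=atan2(-0.3239,0.2000)=-1.0175;  ψ=arccos(-0.2301)=1.8030;  θ3=γ+ψ≈0.7854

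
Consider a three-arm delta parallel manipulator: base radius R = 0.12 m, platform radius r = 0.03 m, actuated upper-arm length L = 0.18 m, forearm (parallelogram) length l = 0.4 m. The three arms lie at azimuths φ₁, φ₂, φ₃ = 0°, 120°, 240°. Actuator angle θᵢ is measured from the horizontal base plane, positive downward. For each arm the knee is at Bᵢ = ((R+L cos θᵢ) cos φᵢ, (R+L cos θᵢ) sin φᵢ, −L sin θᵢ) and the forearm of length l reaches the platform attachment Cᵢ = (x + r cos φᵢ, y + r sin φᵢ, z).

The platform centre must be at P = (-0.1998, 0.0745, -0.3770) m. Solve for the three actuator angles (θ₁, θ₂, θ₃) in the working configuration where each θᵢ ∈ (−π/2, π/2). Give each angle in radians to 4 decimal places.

θ₁ = 1.3088, θ₂ = 0.0872, θ₃ = 0.6108

arm 1 (φ=0.0°): x'=-0.1998, y'=0.0745
  A=0.2898, B=-0.3770, C=(l²−L²−A²−y'²−z²)/(2L)=-0.2891
  √(A²+B²)=0.4755;  θ1 = -0.9154+2.2242 ≈ 1.3088
φ2=120.0° → target in arm frame (0.1644, 0.1358)
  e−x'=-0.0744;  (l²−L²−(e−x')²−y'²−z²)/2L = -0.1070
  θ2 = atan2(B,A) + arccos(C/0.3843) = 0.0872
rotate P by −φ3: (0.0354, -0.2103, -0.3770)
  A cos θ + B sin θ = C:  0.0546·cos θ + -0.3770·sin θ = -0.1715
  √(A²+B²)=0.3809;  θ3 = -1.4269+2.0377 ≈ 0.6108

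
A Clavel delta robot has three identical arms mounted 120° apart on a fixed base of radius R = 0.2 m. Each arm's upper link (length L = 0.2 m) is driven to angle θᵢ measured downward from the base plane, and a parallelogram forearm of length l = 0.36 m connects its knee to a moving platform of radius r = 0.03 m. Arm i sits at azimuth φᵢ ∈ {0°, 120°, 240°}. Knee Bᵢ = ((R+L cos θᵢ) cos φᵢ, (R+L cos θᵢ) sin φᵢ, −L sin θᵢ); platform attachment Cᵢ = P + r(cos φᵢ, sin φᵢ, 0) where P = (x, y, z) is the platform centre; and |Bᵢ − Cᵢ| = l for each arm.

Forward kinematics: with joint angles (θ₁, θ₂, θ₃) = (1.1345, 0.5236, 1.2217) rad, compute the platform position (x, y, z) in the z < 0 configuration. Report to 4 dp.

(-0.0388, 0.0954, -0.3669)

φ1=0.0°: virtual centre (0.2545, 0.0000, -0.1813), radius l
arm 2 at φ=120.0°: ρ2 = 0.3432;  centre 2 = (-0.1716, 0.2972, -0.1000)
arm 3 at φ=240.0°: ρ3 = 0.2384;  centre 3 = (-0.1192, -0.2065, -0.1879)
eliminate P² terms by subtracting sphere 1 from 2 and 3
[-0.8522 0.5944 0.1625]·P = 0.0302;  [-0.7474 -0.4129 -0.0133]·P = -0.0055
det = 0.7962;  x = -0.0115+0.0743z,  y = 0.0342+-0.1669z
quadratic in z: (1.0334)z²+(0.3116)z+(-0.0248)=0, √Δ=0.4467 → z ∈ {-0.3669, 0.0654}; z = -0.3669 (taking z<0)
x = -0.0388, y = 0.0954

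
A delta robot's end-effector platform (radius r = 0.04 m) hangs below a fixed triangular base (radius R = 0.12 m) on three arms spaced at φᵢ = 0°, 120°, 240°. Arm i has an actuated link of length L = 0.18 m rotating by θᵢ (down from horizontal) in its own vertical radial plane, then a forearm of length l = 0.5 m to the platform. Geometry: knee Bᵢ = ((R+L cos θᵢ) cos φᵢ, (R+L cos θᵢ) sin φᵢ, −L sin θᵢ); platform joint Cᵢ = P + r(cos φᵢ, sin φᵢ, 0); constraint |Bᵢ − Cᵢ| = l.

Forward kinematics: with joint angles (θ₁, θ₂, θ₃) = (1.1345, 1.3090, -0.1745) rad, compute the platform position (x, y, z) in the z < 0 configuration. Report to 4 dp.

(-0.1140, -0.2949, -0.4633)

φ1=0.0°: virtual centre (0.1561, 0.0000, -0.1631), radius l
S2 = (0.1266·cos120.0°, 0.1266·sin120.0°, -0.1739) = (-0.0633, 0.1096, -0.1739)
S3 = (0.2573·cos240.0°, 0.2573·sin240.0°, 0.0313) = (-0.1286, -0.2228, 0.0313)
eliminate P² terms by subtracting sphere 1 from 2 and 3
plane₁₂: -0.4387x+0.2193y+-0.0215z = -0.0047
det = 0.3203;  x = -0.0045+0.2363z,  y = -0.0306+0.5706z
into |P−S₁|² = l²: 1.3814z² + 0.2155z + -0.1967 = 0;  Δ = 1.1331;  z = -0.4633 or 0.3073 → z<0 root = -0.4633
x = -0.1140, y = -0.2949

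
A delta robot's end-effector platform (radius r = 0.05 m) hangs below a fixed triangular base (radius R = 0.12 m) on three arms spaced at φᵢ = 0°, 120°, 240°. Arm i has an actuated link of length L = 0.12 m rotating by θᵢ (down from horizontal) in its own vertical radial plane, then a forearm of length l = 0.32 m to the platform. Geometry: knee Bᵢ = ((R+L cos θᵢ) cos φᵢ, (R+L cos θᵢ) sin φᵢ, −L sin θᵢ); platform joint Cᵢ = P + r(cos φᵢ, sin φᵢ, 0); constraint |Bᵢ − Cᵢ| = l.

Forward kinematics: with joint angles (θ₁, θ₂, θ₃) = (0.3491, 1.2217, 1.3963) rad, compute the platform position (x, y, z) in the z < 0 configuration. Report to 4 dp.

arm 1 at φ=0.0°: ρ1 = 0.1828;  centre 1 = (0.1828, 0.0000, -0.0410)
arm 2 at φ=120.0°: ρ2 = 0.1110;  centre 2 = (-0.0555, 0.0962, -0.1128)
centre 3 = (0.0908·cos240.0°, 0.0908·sin240.0°, -0.1182) = (-0.0454, -0.0787, -0.1182)
subtract pairs → two planes through P
plane₁₂: -0.4766x+0.1923y+-0.1434z = -0.0100
Cramer: x(z) = 0.0249-0.3210z;  y(z) = 0.0095-0.0495z
into |P−centre ₁|² = l²: 1.1055z² + 0.1825z + -0.0757 = 0;  Δ = 0.3681;  z = -0.3569 or 0.1919 → z<0 root = -0.3569
x = 0.1395, y = 0.0272

(0.1395, 0.0272, -0.3569)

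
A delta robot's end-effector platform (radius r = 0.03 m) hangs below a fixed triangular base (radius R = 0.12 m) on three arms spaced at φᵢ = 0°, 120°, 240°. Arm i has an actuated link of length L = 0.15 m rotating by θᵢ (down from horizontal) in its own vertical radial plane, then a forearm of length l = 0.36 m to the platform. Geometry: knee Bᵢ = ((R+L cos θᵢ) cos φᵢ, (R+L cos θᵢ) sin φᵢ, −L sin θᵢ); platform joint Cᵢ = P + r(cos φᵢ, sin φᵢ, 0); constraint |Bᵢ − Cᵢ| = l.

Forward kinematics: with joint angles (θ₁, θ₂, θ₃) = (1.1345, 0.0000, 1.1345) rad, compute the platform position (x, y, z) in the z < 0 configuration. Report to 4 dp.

(-0.0884, 0.1531, -0.3544)

arm 1 at φ=0.0°: ρ1 = 0.1534;  centre 1 = (0.1534, 0.0000, -0.1359)
centre 2 = (0.2400·cos120.0°, 0.2400·sin120.0°, 0.0000) = (-0.1200, 0.2078, 0.0000)
arm 3 at φ=240.0°: ρ3 = 0.1534;  centre 3 = (-0.0767, -0.1328, -0.1359)
subtract pairs → two planes through P
linear system: -0.5468x+0.4157y = 0.0156−0.2719z; -0.4602x+-0.2657y = 0.0000−0.0000z
det = 0.3366;  x = -0.0123+0.2146z,  y = 0.0213+-0.3718z
into |P−centre ₁|² = l²: 1.1843z² + 0.1849z + -0.0832 = 0;  Δ = 0.4284;  z = -0.3544 or 0.1983 → z<0 root = -0.3544
x = -0.0884, y = 0.1531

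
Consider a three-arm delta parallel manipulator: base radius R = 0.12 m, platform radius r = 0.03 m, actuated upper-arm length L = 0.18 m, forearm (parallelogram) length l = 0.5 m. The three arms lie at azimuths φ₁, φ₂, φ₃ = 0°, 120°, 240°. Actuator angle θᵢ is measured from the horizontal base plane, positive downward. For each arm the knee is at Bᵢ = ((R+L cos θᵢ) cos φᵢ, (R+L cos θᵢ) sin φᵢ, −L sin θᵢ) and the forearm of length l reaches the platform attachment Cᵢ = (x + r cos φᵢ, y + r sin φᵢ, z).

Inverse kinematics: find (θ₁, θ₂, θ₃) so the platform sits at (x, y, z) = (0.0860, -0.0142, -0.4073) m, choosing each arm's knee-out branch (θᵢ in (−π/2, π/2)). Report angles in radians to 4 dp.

rotate P by −φ1: (0.0860, -0.0142, -0.4073)
  e−x'=0.0040;  (l²−L²−(e−x')²−y'²−z²)/2L = 0.1430
  θ1 = atan2(B,A) + arccos(C/0.4073) = -0.3490
φ2=120.0° → target in arm frame (-0.0553, -0.0674)
  A cos θ + B sin θ = C:  0.1453·cos θ + -0.4073·sin θ = 0.0724
  θ2 = atan2(B,A) + arccos(C/0.4324) = 0.1745
rotate P by −φ3: (-0.0307, 0.0816, -0.4073)
  A cos θ + B sin θ = C:  0.1207·cos θ + -0.4073·sin θ = 0.0847
  √(A²+B²)=0.4248;  θ3 = -1.2827+1.3701 ≈ 0.0874

θ₁ = -0.3490, θ₂ = 0.1745, θ₃ = 0.0874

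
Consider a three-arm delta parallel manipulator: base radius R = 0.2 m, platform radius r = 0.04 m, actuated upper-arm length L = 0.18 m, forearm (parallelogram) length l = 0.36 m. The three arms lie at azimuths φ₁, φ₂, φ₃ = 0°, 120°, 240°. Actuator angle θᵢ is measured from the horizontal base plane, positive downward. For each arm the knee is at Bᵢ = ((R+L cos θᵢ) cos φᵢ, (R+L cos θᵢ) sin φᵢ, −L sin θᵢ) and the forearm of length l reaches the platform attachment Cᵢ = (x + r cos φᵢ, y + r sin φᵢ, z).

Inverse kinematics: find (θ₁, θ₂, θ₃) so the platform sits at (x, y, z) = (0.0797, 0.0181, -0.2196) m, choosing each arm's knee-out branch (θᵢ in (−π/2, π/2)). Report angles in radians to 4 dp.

rotate P by −φ1: (0.0797, 0.0181, -0.2196)
  e−x'=0.0803;  (l²−L²−(e−x')²−y'²−z²)/2L = 0.1172
  θ1 = atan2(B,A) + arccos(C/0.2338) = -0.1746
rotate P by −φ2: (-0.0242, -0.0781, -0.2196)
  e−x'=0.1842;  (l²−L²−(e−x')²−y'²−z²)/2L = 0.0249
  γ=atan2(-0.2196,0.1842)=-0.8729;  ψ=arccos(0.0868)=1.4838;  θ2=γ+ψ≈0.6109
arm 3 (φ=240.0°): x'=-0.0555, y'=0.0600
  A=0.2155, B=-0.2196, C=(l²−L²−A²−y'²−z²)/(2L)=-0.0030
  θ3 = atan2(B,A) + arccos(C/0.3077) = 0.7857

θ₁ = -0.1746, θ₂ = 0.6109, θ₃ = 0.7857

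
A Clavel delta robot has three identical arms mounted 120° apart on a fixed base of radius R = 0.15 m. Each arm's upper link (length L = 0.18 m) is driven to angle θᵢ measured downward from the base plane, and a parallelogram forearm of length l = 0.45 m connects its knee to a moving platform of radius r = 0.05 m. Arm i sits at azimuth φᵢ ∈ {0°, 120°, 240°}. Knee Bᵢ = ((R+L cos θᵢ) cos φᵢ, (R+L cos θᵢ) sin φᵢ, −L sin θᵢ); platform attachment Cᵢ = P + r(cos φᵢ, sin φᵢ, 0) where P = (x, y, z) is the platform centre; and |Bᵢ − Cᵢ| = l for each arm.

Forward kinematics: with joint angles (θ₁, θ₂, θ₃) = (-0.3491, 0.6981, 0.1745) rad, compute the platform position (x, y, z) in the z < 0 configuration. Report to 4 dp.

(0.1278, -0.0822, -0.3577)

φ1=0.0°: virtual centre (0.2691, 0.0000, 0.0616), radius l
φ2=120.0°: virtual centre (-0.1189, 0.2060, -0.1157), radius l
O3 = (0.2773·cos240.0°, 0.2773·sin240.0°, -0.0313) = (-0.1386, -0.2401, -0.0313)
eliminate P² terms by subtracting sphere 1 from 2 and 3
linear system: -0.7762x+0.4120y = -0.0063−-0.3545z; -0.8156x+-0.4802y = 0.0016−-0.1856z
Cramer: x(z) = 0.0033-0.3481z;  y(z) = -0.0090+0.2046z
sphere 1 gives Az²+Bz+C=0 with A=1.1631, B=0.0583, C=-0.1280;  B²−4AC=0.5987;  roots -0.3577, 0.3076;  negative root z = -0.3577
x = 0.1278, y = -0.0822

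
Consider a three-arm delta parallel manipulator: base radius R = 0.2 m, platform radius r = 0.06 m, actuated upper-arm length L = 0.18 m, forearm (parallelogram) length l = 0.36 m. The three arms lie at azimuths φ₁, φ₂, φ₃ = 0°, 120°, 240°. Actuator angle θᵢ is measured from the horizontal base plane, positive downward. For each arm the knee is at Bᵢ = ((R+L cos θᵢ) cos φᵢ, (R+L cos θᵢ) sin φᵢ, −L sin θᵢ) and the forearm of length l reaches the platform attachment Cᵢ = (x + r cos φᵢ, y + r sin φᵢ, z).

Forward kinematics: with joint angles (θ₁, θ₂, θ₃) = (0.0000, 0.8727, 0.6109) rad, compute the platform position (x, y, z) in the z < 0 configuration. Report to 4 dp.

(0.0882, -0.0326, -0.2735)

φ1=0.0°: virtual centre (0.3200, 0.0000, 0.0000), radius l
φ2=120.0°: virtual centre (-0.1278, 0.2214, -0.1379), radius l
S3 = (0.2874·cos240.0°, 0.2874·sin240.0°, -0.1032) = (-0.1437, -0.2489, -0.1032)
|S₂|²−|S₁|² = -0.0180;  |S₃|²−|S₁|² = -0.0091
[-0.8957 0.4429 -0.2758]·P = -0.0180;  [-0.9274 -0.4979 -0.2065]·P = -0.0091
det = 0.8567;  x = 0.0152+-0.2670z,  y = -0.0100+0.0827z
sphere 1 gives Az²+Bz+C=0 with A=1.0781, B=0.1611, C=-0.0366;  B²−4AC=0.1837;  roots -0.2735, 0.1241;  negative root z = -0.2735
x = 0.0882, y = -0.0326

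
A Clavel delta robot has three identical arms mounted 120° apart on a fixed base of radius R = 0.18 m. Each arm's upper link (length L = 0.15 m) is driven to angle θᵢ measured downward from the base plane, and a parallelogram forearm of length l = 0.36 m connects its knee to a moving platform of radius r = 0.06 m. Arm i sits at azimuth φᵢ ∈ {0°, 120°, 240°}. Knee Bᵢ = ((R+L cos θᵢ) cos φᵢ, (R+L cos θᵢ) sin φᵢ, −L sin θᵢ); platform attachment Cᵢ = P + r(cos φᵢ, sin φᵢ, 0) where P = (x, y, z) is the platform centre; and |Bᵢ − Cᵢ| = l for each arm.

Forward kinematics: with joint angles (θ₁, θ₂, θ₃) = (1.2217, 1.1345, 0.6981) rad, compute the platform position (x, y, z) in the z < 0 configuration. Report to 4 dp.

φ1=0.0°: virtual centre (0.1713, 0.0000, -0.1410), radius l
φ2=120.0°: virtual centre (-0.0917, 0.1588, -0.1359), radius l
S3 = (0.2349·cos240.0°, 0.2349·sin240.0°, -0.0964) = (-0.1175, -0.2034, -0.0964)
subtract pairs → two planes through P
linear system: -0.5260x+0.3176y = 0.0029−0.0100z; -0.5775x+-0.4069y = 0.0153−0.0891z
Cramer: x(z) = -0.0152+0.0814z;  y(z) = -0.0160+0.1033z
sphere 1 gives Az²+Bz+C=0 with A=1.0173, B=0.2482, C=-0.0747;  B²−4AC=0.3656;  roots -0.4192, 0.1752;  negative root z = -0.4192
x = -0.0493, y = -0.0593

(-0.0493, -0.0593, -0.4192)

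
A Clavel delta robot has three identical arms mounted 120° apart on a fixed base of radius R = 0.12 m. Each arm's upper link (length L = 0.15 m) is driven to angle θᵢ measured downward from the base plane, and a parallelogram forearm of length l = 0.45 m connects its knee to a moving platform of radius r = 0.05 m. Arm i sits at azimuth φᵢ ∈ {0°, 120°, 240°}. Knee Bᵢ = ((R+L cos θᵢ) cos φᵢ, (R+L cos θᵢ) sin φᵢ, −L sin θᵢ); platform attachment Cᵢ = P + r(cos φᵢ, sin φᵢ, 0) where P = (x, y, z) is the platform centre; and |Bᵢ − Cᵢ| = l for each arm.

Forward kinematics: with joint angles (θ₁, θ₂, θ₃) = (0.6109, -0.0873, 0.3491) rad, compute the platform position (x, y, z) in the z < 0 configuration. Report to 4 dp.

(-0.0982, 0.0733, -0.4214)

centre 1 = (0.1929·cos0.0°, 0.1929·sin0.0°, -0.0860) = (0.1929, 0.0000, -0.0860)
φ2=120.0°: virtual centre (-0.1097, 0.1900, 0.0131), radius l
arm 3 at φ=240.0°: e+L cos θ3 = 0.2110;  centre 3 = (-0.1055, -0.1827, -0.0513)
subtract pairs → two planes through P
[-0.6052 0.3801 0.1982]·P = 0.0037;  [-0.5967 -0.3654 0.0695]·P = 0.0025
det = 0.4479;  x = -0.0052+0.2207z,  y = 0.0015+-0.1702z
sphere 1 gives Az²+Bz+C=0 with A=1.0777, B=0.0842, C=-0.1559;  B²−4AC=0.6790;  roots -0.4214, 0.3433;  negative root z = -0.4214
x = -0.0982, y = 0.0733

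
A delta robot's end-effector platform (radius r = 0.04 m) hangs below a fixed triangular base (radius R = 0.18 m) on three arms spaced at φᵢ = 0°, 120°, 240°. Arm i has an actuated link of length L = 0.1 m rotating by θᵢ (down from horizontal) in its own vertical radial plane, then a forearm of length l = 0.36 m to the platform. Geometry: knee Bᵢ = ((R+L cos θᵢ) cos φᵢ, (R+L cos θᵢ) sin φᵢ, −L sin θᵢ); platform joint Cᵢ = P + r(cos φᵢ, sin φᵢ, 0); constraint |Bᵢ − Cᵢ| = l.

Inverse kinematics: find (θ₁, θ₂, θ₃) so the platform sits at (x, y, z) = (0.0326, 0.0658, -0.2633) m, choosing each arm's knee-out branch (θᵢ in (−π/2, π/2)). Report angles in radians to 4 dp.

rotate P by −φ1: (0.0326, 0.0658, -0.2633)
  e−x'=0.1074;  (l²−L²−(e−x')²−y'²−z²)/2L = 0.1720
  θ1 = atan2(B,A) + arccos(C/0.2844) = -0.2625
arm 2 (φ=120.0°): x'=0.0407, y'=-0.0611
  A=0.0993, B=-0.2633, C=(l²−L²−A²−y'²−z²)/(2L)=0.1834
  γ=atan2(-0.2633,0.0993)=-1.2101;  ψ=arccos(0.6516)=0.8611;  θ2=γ+ψ≈-0.3490
rotate P by −φ3: (-0.0733, -0.0047, -0.2633)
  e−x'=0.2133;  (l²−L²−(e−x')²−y'²−z²)/2L = 0.0238
  √(A²+B²)=0.3388;  θ3 = -0.8900+1.5005 ≈ 0.6105

θ₁ = -0.2625, θ₂ = -0.3490, θ₃ = 0.6105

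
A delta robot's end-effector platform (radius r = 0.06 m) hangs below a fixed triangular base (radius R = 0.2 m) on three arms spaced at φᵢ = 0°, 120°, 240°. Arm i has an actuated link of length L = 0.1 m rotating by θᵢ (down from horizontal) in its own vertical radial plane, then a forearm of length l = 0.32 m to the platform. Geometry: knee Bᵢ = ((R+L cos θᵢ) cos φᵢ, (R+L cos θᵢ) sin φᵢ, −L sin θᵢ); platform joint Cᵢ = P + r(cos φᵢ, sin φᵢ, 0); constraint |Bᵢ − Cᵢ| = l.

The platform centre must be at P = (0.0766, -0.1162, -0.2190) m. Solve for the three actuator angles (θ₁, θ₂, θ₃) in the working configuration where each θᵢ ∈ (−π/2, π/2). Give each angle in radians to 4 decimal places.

rotate P by −φ1: (0.0766, -0.1162, -0.2190)
  A cos θ + B sin θ = C:  0.0634·cos θ + -0.2190·sin θ = 0.1346
  θ1 = atan2(B,A) + arccos(C/0.2280) = -0.3496
rotate P by −φ2: (-0.1389, -0.0082, -0.2190)
  A=0.2789, B=-0.2190, C=(l²−L²−A²−y'²−z²)/(2L)=-0.1672
  γ=atan2(-0.2190,0.2789)=-0.6656;  ψ=arccos(-0.4714)=2.0616;  θ2=γ+ψ≈1.3960
φ3=240.0° → target in arm frame (0.0623, 0.1244)
  A=0.0777, B=-0.2190, C=(l²−L²−A²−y'²−z²)/(2L)=0.1146
  θ3 = atan2(B,A) + arccos(C/0.2324) = -0.1750

θ₁ = -0.3496, θ₂ = 1.3960, θ₃ = -0.1750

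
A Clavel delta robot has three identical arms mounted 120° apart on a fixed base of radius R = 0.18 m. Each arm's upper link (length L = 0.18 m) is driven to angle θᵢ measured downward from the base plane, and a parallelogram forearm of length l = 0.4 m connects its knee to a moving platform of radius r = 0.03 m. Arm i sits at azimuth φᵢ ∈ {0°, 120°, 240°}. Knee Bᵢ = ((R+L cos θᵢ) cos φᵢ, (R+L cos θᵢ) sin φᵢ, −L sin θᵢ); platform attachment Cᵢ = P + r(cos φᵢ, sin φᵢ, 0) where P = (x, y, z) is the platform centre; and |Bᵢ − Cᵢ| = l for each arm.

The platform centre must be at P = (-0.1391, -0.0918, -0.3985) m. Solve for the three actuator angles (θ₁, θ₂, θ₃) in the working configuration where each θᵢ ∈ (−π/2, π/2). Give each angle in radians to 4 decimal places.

θ₁ = 1.3963, θ₂ = 0.9597, θ₃ = 0.2615

φ1=0.0° → target in arm frame (-0.1391, -0.0918)
  e−x'=0.2891;  (l²−L²−(e−x')²−y'²−z²)/2L = -0.3422
  √(A²+B²)=0.4923;  θ1 = -0.9432+2.3394 ≈ 1.3963
rotate P by −φ2: (-0.0100, 0.1664, -0.3985)
  A=0.1600, B=-0.3985, C=(l²−L²−A²−y'²−z²)/(2L)=-0.2346
  √(A²+B²)=0.4294;  θ2 = -1.1891+2.1488 ≈ 0.9597
rotate P by −φ3: (0.1491, -0.0746, -0.3985)
  A=0.0009, B=-0.3985, C=(l²−L²−A²−y'²−z²)/(2L)=-0.1021
  γ=atan2(-0.3985,0.0009)=-1.5684;  ψ=arccos(-0.2563)=1.8299;  θ3=γ+ψ≈0.2615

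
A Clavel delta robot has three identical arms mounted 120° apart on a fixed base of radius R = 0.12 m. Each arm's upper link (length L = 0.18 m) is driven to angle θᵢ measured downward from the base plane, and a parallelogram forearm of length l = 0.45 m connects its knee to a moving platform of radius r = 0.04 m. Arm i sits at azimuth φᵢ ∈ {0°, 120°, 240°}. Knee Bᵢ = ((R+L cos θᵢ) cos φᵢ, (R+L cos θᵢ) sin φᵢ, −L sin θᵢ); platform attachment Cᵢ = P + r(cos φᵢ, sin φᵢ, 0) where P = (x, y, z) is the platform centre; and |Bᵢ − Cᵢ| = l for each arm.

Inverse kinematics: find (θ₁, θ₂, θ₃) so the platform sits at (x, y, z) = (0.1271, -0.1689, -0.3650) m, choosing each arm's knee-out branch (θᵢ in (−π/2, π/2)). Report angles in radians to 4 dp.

θ₁ = -0.1746, θ₂ = 0.9598, θ₃ = -0.0001

arm 1 (φ=0.0°): x'=0.1271, y'=-0.1689
  e−x'=-0.0471;  (l²−L²−(e−x')²−y'²−z²)/2L = 0.0170
  θ1 = atan2(B,A) + arccos(C/0.3680) = -0.1746
rotate P by −φ2: (-0.2098, -0.0256, -0.3650)
  e−x'=0.2898;  (l²−L²−(e−x')²−y'²−z²)/2L = -0.1327
  γ=atan2(-0.3650,0.2898)=-0.8997;  ψ=arccos(-0.2848)=1.8595;  θ2=γ+ψ≈0.9598
arm 3 (φ=240.0°): x'=0.0827, y'=0.1945
  e−x'=-0.0027;  (l²−L²−(e−x')²−y'²−z²)/2L = -0.0027
  θ3 = atan2(B,A) + arccos(C/0.3650) = -0.0001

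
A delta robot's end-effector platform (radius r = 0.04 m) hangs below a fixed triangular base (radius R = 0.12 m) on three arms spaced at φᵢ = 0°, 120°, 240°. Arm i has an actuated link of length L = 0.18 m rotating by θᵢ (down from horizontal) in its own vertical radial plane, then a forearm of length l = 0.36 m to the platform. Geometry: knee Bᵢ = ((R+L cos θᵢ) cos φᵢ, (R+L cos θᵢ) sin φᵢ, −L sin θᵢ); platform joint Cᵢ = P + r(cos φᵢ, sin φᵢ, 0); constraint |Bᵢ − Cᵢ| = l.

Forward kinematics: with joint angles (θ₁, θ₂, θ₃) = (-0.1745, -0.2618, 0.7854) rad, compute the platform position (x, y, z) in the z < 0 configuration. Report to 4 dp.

arm 1 at φ=0.0°: e+L cos θ1 = 0.2573;  S1 = (0.2573, 0.0000, 0.0313)
arm 2 at φ=120.0°: e+L cos θ2 = 0.2539;  S2 = (-0.1269, 0.2199, 0.0466)
φ3=240.0°: virtual centre (-0.1036, -0.1795, -0.1273), radius l
eliminate P² terms by subtracting sphere 1 from 2 and 3
linear system: -0.7684x+0.4397y = -0.0005−0.0307z; -0.7218x+-0.3590y = -0.0080−-0.3171z
Cramer: x(z) = 0.0063-0.2164z;  y(z) = 0.0097-0.4480z
quadratic in z: (1.2475)z²+(0.0375)z+(-0.0655)=0, √Δ=0.5730 → z ∈ {-0.2447, 0.2147}; z = -0.2447 (taking z<0)
x = 0.0592, y = 0.1193

(0.0592, 0.1193, -0.2447)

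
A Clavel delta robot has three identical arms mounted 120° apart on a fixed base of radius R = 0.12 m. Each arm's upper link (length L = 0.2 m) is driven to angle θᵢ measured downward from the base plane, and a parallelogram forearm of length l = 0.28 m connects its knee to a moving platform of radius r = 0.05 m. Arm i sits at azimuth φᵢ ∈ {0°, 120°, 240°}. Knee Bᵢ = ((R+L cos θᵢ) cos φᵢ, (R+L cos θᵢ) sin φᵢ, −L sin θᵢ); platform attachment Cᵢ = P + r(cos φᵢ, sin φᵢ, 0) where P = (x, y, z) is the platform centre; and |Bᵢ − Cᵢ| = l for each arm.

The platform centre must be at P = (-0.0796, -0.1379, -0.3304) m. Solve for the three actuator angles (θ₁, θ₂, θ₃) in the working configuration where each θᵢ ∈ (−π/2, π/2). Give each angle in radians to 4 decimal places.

θ₁ = 1.3089, θ₂ = 1.3090, θ₃ = 0.3489

rotate P by −φ1: (-0.0796, -0.1379, -0.3304)
  A=0.1496, B=-0.3304, C=(l²−L²−A²−y'²−z²)/(2L)=-0.2804
  √(A²+B²)=0.3627;  θ1 = -1.1456+2.4545 ≈ 1.3089
arm 2 (φ=120.0°): x'=-0.0796, y'=0.1379
  A=0.1496, B=-0.3304, C=(l²−L²−A²−y'²−z²)/(2L)=-0.2804
  γ=atan2(-0.3304,0.1496)=-1.1456;  ψ=arccos(-0.7731)=2.4545;  θ2=γ+ψ≈1.3090
φ3=240.0° → target in arm frame (0.1592, 0.0000)
  e−x'=-0.0892;  (l²−L²−(e−x')²−y'²−z²)/2L = -0.1968
  γ=atan2(-0.3304,-0.0892)=-1.8346;  ψ=arccos(-0.5751)=2.1835;  θ3=γ+ψ≈0.3489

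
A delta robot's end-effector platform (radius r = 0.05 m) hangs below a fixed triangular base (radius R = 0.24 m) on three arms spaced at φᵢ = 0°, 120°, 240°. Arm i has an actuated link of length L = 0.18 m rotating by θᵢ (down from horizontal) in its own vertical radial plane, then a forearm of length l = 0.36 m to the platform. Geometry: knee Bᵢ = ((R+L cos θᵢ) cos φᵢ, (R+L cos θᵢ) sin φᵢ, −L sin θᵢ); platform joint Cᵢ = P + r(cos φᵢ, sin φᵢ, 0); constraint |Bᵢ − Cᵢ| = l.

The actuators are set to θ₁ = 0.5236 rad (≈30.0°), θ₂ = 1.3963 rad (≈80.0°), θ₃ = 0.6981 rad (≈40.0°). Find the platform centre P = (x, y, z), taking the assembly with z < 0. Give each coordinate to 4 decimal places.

(0.0725, -0.0903, -0.3060)

arm 1 at φ=0.0°: e+L cos θ1 = 0.3459;  centre 1 = (0.3459, 0.0000, -0.0900)
centre 2 = (0.2213·cos120.0°, 0.2213·sin120.0°, -0.1773) = (-0.1106, 0.1916, -0.1773)
φ3=240.0°: virtual centre (-0.1639, -0.2840, -0.1157), radius l
|centre ₂|²−|centre ₁|² = -0.0474;  |centre ₃|²−|centre ₁|² = -0.0068
linear system: -0.9130x+0.3832y = -0.0474−-0.1745z; -1.0197x+-0.5679y = -0.0068−-0.0514z
Cramer: x(z) = 0.0325-0.1307z;  y(z) = -0.0462+0.1441z
into |P−centre ₁|² = l²: 1.0378z² + 0.2486z + -0.0211 = 0;  Δ = 0.1495;  z = -0.3060 or 0.0665 → z<0 root = -0.3060
x = 0.0725, y = -0.0903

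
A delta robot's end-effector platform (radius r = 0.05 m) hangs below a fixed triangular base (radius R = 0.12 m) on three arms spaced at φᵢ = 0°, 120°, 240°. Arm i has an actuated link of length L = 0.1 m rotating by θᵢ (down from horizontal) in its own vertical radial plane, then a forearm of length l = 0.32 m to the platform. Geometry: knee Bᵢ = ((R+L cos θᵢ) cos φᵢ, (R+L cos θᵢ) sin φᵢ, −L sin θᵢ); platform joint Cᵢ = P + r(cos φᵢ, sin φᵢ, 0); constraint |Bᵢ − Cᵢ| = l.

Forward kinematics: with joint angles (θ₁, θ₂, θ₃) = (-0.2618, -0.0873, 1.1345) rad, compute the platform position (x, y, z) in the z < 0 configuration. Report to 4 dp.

(0.0937, 0.1318, -0.2564)

O1 = (0.1666·cos0.0°, 0.1666·sin0.0°, 0.0259) = (0.1666, 0.0000, 0.0259)
φ2=120.0°: virtual centre (-0.0848, 0.1469, 0.0087), radius l
arm 3 at φ=240.0°: ρ3 = 0.1123;  O3 = (-0.0561, -0.0972, -0.0906)
subtract pairs → two planes through P
[-0.5028 0.2938 -0.0343]·P = 0.0004;  [-0.4454 -0.1944 -0.2330]·P = -0.0076
det = 0.2286;  x = 0.0094+-0.3286z,  y = 0.0176+-0.4456z
sphere 1 gives Az²+Bz+C=0 with A=1.3066, B=0.0359, C=-0.0767;  B²−4AC=0.4022;  roots -0.2564, 0.2290;  negative root z = -0.2564
x = 0.0937, y = 0.1318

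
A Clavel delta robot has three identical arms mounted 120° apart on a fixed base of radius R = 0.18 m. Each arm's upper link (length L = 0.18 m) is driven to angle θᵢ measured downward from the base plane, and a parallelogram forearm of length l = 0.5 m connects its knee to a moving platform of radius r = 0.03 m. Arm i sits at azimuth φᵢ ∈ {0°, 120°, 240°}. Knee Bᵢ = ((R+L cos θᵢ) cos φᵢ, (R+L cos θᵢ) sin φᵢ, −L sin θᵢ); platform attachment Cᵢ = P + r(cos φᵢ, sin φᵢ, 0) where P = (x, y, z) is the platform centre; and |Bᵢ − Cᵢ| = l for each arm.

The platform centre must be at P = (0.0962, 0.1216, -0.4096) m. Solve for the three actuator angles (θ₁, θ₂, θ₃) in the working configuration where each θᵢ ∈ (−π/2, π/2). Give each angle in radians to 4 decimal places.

arm 1 (φ=0.0°): x'=0.0962, y'=0.1216
  A cos θ + B sin θ = C:  0.0538·cos θ + -0.4096·sin θ = 0.0893
  θ1 = atan2(B,A) + arccos(C/0.4131) = -0.0873
arm 2 (φ=120.0°): x'=0.0572, y'=-0.1441
  A=0.0928, B=-0.4096, C=(l²−L²−A²−y'²−z²)/(2L)=0.0568
  √(A²+B²)=0.4200;  θ2 = -1.3480+1.4351 ≈ 0.0871
arm 3 (φ=240.0°): x'=-0.1534, y'=0.0225
  A cos θ + B sin θ = C:  0.3034·cos θ + -0.4096·sin θ = -0.1187
  θ3 = atan2(B,A) + arccos(C/0.5097) = 0.8726

θ₁ = -0.0873, θ₂ = 0.0871, θ₃ = 0.8726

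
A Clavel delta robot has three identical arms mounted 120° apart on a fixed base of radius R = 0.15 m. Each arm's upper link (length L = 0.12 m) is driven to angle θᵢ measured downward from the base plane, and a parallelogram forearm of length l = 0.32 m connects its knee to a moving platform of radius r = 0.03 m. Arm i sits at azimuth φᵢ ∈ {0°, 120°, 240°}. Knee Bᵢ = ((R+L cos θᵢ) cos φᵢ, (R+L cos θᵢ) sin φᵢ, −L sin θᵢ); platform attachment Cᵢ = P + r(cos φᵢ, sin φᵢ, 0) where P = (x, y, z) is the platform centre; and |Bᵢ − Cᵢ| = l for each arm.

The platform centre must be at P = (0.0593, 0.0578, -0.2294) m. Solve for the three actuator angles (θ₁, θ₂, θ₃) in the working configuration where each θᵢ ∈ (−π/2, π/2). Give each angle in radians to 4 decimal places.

θ₁ = -0.2624, θ₂ = 0.0872, θ₃ = 0.7850

φ1=0.0° → target in arm frame (0.0593, 0.0578)
  A cos θ + B sin θ = C:  0.0607·cos θ + -0.2294·sin θ = 0.1181
  √(A²+B²)=0.2373;  θ1 = -1.3121+1.0497 ≈ -0.2624
rotate P by −φ2: (0.0204, -0.0803, -0.2294)
  e−x'=0.0996;  (l²−L²−(e−x')²−y'²−z²)/2L = 0.0792
  θ2 = atan2(B,A) + arccos(C/0.2501) = 0.0872
arm 3 (φ=240.0°): x'=-0.0797, y'=0.0225
  A cos θ + B sin θ = C:  0.1997·cos θ + -0.2294·sin θ = -0.0209
  γ=atan2(-0.2294,0.1997)=-0.8545;  ψ=arccos(-0.0687)=1.6395;  θ3=γ+ψ≈0.7850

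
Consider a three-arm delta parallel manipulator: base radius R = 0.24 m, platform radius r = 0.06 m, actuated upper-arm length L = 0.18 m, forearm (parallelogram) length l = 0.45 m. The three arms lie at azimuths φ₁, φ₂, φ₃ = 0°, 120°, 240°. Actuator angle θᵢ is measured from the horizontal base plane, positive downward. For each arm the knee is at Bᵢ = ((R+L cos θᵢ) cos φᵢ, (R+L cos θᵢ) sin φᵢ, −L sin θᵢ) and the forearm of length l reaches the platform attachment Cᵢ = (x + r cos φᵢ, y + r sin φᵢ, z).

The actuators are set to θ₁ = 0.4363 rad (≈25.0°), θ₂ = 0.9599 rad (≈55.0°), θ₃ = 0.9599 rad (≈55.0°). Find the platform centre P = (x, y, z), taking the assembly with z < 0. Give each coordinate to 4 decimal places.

(0.0880, 0.0000, -0.4468)

φ1=0.0°: virtual centre (0.3431, 0.0000, -0.0761), radius l
φ2=120.0°: virtual centre (-0.1416, 0.2453, -0.1474), radius l
arm 3 at φ=240.0°: ρ3 = 0.2832;  S3 = (-0.1416, -0.2453, -0.1474)
subtract pairs → two planes through P
[-0.9695 0.4906 -0.1428]·P = -0.0216;  [-0.9695 -0.4906 -0.1428]·P = -0.0216
Cramer: x(z) = 0.0222-0.1472z;  y(z) = 0.0000+0.0000z
quadratic in z: (1.0217)z²+(0.2466)z+(-0.0937)=0, √Δ=0.6663 → z ∈ {-0.4468, 0.2054}; z = -0.4468 (taking z<0)
x = 0.0880, y = 0.0000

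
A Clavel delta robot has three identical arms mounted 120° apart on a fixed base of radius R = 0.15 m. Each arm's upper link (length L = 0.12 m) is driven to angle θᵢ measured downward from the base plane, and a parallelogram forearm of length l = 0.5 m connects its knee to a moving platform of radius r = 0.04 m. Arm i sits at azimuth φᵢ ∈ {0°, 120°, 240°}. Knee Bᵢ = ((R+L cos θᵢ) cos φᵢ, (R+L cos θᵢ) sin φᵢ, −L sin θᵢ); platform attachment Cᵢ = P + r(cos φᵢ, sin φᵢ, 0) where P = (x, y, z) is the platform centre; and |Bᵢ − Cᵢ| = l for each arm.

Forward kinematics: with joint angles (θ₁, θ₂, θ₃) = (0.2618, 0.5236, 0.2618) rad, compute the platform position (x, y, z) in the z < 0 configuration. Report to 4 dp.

(0.0236, -0.0408, -0.4865)

S1 = (0.2259·cos0.0°, 0.2259·sin0.0°, -0.0311) = (0.2259, 0.0000, -0.0311)
φ2=120.0°: virtual centre (-0.1070, 0.1853, -0.0600), radius l
arm 3 at φ=240.0°: (R−r)+L cos θ3 = 0.2259;  S3 = (-0.1130, -0.1956, -0.0311)
|S₂|²−|S₁|² = -0.0026;  |S₃|²−|S₁|² = 0.0000
[-0.6657 0.3705 -0.0579]·P = -0.0026;  [-0.6777 -0.3913 0.0000]·P = 0.0000
det = 0.5116;  x = 0.0020+-0.0443z,  y = -0.0035+0.0767z
quadratic in z: (1.0078)z²+(0.0814)z+(-0.1989)=0, √Δ=0.8991 → z ∈ {-0.4865, 0.4057}; z = -0.4865 (taking z<0)
x = 0.0236, y = -0.0408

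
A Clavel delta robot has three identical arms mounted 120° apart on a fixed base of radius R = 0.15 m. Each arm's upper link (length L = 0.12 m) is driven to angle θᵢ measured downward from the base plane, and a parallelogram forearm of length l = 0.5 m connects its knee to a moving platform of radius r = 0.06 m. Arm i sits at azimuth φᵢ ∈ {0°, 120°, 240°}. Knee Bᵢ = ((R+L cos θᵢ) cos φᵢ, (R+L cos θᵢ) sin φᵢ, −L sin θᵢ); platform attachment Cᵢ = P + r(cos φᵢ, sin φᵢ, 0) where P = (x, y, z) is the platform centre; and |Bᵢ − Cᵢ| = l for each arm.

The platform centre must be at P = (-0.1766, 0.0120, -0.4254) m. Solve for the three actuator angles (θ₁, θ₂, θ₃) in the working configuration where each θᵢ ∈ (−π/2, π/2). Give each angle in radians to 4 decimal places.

φ1=0.0° → target in arm frame (-0.1766, 0.0120)
  A=0.2666, B=-0.4254, C=(l²−L²−A²−y'²−z²)/(2L)=-0.0691
  γ=atan2(-0.4254,0.2666)=-1.0110;  ψ=arccos(-0.1376)=1.7089;  θ1=γ+ψ≈0.6979
φ2=120.0° → target in arm frame (0.0987, 0.1469)
  e−x'=-0.0087;  (l²−L²−(e−x')²−y'²−z²)/2L = 0.1374
  √(A²+B²)=0.4255;  θ2 = -1.5912+1.2421 ≈ -0.3492
arm 3 (φ=240.0°): x'=0.0779, y'=-0.1589
  e−x'=0.0121;  (l²−L²−(e−x')²−y'²−z²)/2L = 0.1218
  √(A²+B²)=0.4256;  θ3 = -1.5424+1.2806 ≈ -0.2618

θ₁ = 0.6979, θ₂ = -0.3492, θ₃ = -0.2618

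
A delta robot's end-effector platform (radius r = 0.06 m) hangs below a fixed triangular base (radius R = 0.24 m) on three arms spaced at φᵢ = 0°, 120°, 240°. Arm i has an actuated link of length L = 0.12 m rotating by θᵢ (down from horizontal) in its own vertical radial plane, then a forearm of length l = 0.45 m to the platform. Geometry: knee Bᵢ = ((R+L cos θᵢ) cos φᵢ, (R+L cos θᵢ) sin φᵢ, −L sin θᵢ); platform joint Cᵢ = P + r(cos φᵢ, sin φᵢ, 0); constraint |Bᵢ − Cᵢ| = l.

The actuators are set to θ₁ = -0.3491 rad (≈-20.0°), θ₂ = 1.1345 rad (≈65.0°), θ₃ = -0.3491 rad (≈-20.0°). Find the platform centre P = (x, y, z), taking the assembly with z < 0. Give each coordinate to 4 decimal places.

(0.0804, -0.1393, -0.3304)

centre 1 = (0.2928·cos0.0°, 0.2928·sin0.0°, 0.0410) = (0.2928, 0.0000, 0.0410)
arm 2 at φ=120.0°: ρ2 = 0.2307;  centre 2 = (-0.1154, 0.1998, -0.1088)
centre 3 = (0.2928·cos240.0°, 0.2928·sin240.0°, 0.0410) = (-0.1464, -0.2535, 0.0410)
|centre ₂|²−|centre ₁|² = -0.0223;  |centre ₃|²−|centre ₁|² = 0.0000
plane₁₂: -0.8162x+0.3996y+-0.2996z = -0.0223
det = 0.7649;  x = 0.0148+-0.1986z,  y = -0.0257+0.3440z
quadratic in z: (1.1578)z²+(0.0107)z+(-0.1229)=0, √Δ=0.7545 → z ∈ {-0.3304, 0.3212}; z = -0.3304 (taking z<0)
x = 0.0804, y = -0.1393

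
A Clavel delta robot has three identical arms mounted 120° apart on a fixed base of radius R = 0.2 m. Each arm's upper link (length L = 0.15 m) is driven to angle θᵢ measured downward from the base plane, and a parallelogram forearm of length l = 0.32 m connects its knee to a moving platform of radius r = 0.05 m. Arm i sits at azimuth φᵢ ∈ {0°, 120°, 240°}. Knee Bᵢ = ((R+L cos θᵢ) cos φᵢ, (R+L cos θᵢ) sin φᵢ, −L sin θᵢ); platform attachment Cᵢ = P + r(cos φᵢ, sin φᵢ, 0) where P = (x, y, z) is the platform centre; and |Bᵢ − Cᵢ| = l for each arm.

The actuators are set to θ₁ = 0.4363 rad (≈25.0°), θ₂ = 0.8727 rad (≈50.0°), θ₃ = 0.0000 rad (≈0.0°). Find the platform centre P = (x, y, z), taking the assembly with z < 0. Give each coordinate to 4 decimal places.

(0.0053, -0.0664, -0.2021)

S1 = (0.2859·cos0.0°, 0.2859·sin0.0°, -0.0634) = (0.2859, 0.0000, -0.0634)
arm 2 at φ=120.0°: e+L cos θ2 = 0.2464;  S2 = (-0.1232, 0.2134, -0.1149)
φ3=240.0°: virtual centre (-0.1500, -0.2598, 0.0000), radius l
|S₂|²−|S₁|² = -0.0119;  |S₃|²−|S₁|² = 0.0042
[-0.8183 0.4268 -0.1030]·P = -0.0119;  [-0.8719 -0.5196 0.1268]·P = 0.0042
Cramer: x(z) = 0.0055+0.0007z;  y(z) = -0.0173+0.2428z
sphere 1 gives Az²+Bz+C=0 with A=1.0589, B=0.1180, C=-0.0194;  B²−4AC=0.0962;  roots -0.2021, 0.0907;  negative root z = -0.2021
x = 0.0053, y = -0.0664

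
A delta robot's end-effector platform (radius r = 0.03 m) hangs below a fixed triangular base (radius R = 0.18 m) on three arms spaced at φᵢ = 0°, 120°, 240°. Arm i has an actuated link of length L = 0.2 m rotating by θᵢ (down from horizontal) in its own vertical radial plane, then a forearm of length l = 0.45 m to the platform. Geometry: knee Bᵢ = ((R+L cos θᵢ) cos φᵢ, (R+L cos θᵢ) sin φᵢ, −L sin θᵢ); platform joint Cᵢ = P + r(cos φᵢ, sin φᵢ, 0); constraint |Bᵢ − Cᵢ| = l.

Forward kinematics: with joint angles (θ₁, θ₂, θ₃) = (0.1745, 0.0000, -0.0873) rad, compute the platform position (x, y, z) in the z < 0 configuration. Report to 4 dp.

(-0.0248, -0.0081, -0.2882)

arm 1 at φ=0.0°: e+L cos θ1 = 0.3470;  O1 = (0.3470, 0.0000, -0.0347)
O2 = (0.3500·cos120.0°, 0.3500·sin120.0°, 0.0000) = (-0.1750, 0.3031, 0.0000)
arm 3 at φ=240.0°: e+L cos θ3 = 0.3492;  O3 = (-0.1746, -0.3024, 0.0174)
eliminate P² terms by subtracting sphere 1 from 2 and 3
[-1.0439 0.6062 0.0694]·P = 0.0009;  [-1.0432 -0.6049 0.1043]·P = 0.0007
Cramer: x(z) = -0.0008+0.0833z;  y(z) = 0.0002+0.0288z
quadratic in z: (1.0078)z²+(0.0115)z+(-0.0804)=0, √Δ=0.5693 → z ∈ {-0.2882, 0.2768}; z = -0.2882 (taking z<0)
x = -0.0248, y = -0.0081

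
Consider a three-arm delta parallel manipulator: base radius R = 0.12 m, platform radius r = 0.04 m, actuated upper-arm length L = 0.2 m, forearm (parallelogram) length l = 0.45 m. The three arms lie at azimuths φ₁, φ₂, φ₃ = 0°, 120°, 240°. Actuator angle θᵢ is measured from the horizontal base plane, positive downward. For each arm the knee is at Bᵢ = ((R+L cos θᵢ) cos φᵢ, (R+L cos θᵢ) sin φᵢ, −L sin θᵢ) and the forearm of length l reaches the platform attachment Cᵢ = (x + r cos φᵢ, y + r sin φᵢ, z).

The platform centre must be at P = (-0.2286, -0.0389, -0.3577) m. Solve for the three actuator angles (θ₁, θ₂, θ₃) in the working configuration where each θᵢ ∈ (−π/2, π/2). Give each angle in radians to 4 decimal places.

arm 1 (φ=0.0°): x'=-0.2286, y'=-0.0389
  A=0.3086, B=-0.3577, C=(l²−L²−A²−y'²−z²)/(2L)=-0.1555
  θ1 = atan2(B,A) + arccos(C/0.4724) = 1.0472
φ2=120.0° → target in arm frame (0.0806, 0.2174)
  A cos θ + B sin θ = C:  -0.0006·cos θ + -0.3577·sin θ = -0.0318
  γ=atan2(-0.3577,-0.0006)=-1.5725;  ψ=arccos(-0.0889)=1.6598;  θ2=γ+ψ≈0.0873
φ3=240.0° → target in arm frame (0.1480, -0.1785)
  A cos θ + B sin θ = C:  -0.0680·cos θ + -0.3577·sin θ = -0.0049
  √(A²+B²)=0.3641;  θ3 = -1.7586+1.5841 ≈ -0.1745

θ₁ = 1.0472, θ₂ = 0.0873, θ₃ = -0.1745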